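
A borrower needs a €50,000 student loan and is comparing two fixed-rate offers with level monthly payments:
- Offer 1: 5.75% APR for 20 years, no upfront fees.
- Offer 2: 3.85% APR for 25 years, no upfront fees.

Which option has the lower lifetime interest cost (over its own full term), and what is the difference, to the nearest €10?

Offer 1: monthly rate = 5.75%/12 = 0.0047917; payment = 50,000 × 0.0047917 / (1 − (1+0.0047917)^−240) = €351.04.
Total interest on Offer 1 = 240 × €351.04 − €50,000 = €34,249.60.
Offer 2: monthly rate = 3.85%/12 = 0.0032083; payment = 50,000 × 0.0032083 / (1 − (1+0.0032083)^−300) = €259.79.
Total interest on Offer 2 = 300 × €259.79 − €50,000 = €27,937.00.
Offer 2 is lower by €6,312.60.

Offer 2 by €6,310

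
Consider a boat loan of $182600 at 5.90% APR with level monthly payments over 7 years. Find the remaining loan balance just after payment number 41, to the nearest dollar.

With monthly rate i = 5.9%/12 = 0.0049167, the balance after k of n payments is P · [(1+i)^n − (1+i)^k] / [(1+i)^n − 1].
(1+0.0049167)^84 = 1.50981635 and (1+0.0049167)^41 = 1.22273407, so the balance is 182,600 × (1.50981635 − 1.22273407) / (1.50981635 − 1) = $102,823.74.

$102,824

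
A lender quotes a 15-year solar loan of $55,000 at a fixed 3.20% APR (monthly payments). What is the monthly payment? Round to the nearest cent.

Monthly rate = 3.2%/12 = 0.0026667; payment = 55,000 × 0.0026667 / (1 − (1+0.0026667)^−180) = $385.13.

$385.13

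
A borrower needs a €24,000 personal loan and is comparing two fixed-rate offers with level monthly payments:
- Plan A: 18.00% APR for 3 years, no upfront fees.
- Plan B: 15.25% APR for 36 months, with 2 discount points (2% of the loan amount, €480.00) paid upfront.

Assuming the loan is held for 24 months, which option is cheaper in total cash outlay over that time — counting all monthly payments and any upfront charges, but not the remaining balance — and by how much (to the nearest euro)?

Plan B by €306

Plan A: at 18.00% the monthly rate is 0.0150000, so the payment is 24,000 × 0.0150000 / (1 − 1.0150000^−36) = €867.66.
Plan B: monthly rate = 15.25%/12 = 0.0127083; payment = 24,000 × 0.0127083 / (1 − (1+0.0127083)^−36) = €834.91.
Over 24 months: Plan A costs 24 × €867.66 = €20,823.84; Plan B costs 24 × €834.91 + €480.00 = €20,517.84.
Plan B is cheaper by €20,823.84 − €20,517.84 = €306.00.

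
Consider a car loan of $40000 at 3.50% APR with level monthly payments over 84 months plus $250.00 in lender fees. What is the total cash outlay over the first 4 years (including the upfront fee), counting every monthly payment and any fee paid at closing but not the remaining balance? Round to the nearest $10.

$26,050

At 3.50% the monthly rate is 0.0029167, so the payment is 40,000 × 0.0029167 / (1 − 1.0029167^−84) = $537.59.
Total outlay = 48 × $537.59 + $250.00 = $26,054.32.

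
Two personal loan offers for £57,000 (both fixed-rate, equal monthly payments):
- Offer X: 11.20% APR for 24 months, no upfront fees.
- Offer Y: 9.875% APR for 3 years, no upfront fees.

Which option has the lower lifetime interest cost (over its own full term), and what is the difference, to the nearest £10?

Offer X by £2,210

Offer X: monthly rate = 11.2%/12 = 0.0093333; payment = 57,000 × 0.0093333 / (1 − (1+0.0093333)^−24) = £2,661.94.
Total interest on Offer X = 24 × £2,661.94 − £57,000 = £6,886.56.
Offer Y: at 9.875% the monthly rate is 0.0082292, so the payment is 57,000 × 0.0082292 / (1 − 1.0082292^−36) = £1,835.89.
Total interest on Offer Y = 36 × £1,835.89 − £57,000 = £9,092.04.
Offer X is lower by £2,205.48.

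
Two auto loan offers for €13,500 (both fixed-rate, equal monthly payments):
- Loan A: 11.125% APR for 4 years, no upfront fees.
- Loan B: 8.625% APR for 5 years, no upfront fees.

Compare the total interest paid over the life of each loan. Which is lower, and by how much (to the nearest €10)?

Loan A: monthly rate = 11.125%/12 = 0.0092708; payment = 13,500 × 0.0092708 / (1 − (1+0.0092708)^−48) = €349.73.
Total interest on Loan A = 48 × €349.73 − €13,500 = €3,287.04.
Loan B: monthly rate = 8.625%/12 = 0.0071875; payment = 13,500 × 0.0071875 / (1 − (1+0.0071875)^−60) = €277.79.
Total interest on Loan B = 60 × €277.79 − €13,500 = €3,167.40.
Loan B is lower by €119.64.

Loan B by €120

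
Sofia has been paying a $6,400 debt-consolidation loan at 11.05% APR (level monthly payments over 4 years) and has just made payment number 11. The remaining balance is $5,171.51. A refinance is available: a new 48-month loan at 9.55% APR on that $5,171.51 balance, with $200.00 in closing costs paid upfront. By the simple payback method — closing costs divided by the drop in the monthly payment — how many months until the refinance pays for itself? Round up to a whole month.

6 months

Current payment = 6,400 × 11.05%/12 / (1 − (1+0.0092083)^−48) = $165.57.
Refinanced payment = 5,171.51 × 0.0079583 / (1 − (1+0.0079583)^−48) = $130.05.
Monthly savings = $165.57 − $130.05 = $35.52.
Break-even = $200.00 / $35.52 = 5.63 → 6 months.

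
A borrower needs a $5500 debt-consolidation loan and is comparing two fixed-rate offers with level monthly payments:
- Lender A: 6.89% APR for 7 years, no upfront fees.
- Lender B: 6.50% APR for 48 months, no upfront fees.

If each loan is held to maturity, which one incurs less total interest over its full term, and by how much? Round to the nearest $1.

Lender B by $687

Lender A: monthly rate = 6.89%/12 = 0.0057417; payment = 5,500 × 0.0057417 / (1 − (1+0.0057417)^−84) = $82.71.
Total interest on Lender A = 84 × $82.71 − $5,500 = $1,447.64.
Lender B: monthly rate = 6.5%/12 = 0.0054167; payment = 5,500 × 0.0054167 / (1 − (1+0.0054167)^−48) = $130.43.
Total interest on Lender B = 48 × $130.43 − $5,500 = $760.64.
Lender B is lower by $687.00.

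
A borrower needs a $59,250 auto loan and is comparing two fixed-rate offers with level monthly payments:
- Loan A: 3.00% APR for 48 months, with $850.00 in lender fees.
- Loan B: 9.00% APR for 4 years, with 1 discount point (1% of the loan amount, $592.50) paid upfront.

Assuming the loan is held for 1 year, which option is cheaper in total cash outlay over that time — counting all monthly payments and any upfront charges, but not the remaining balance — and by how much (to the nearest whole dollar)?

Loan A: monthly rate = 3%/12 = 0.0025000; payment = 59,250 × 0.0025000 / (1 − (1+0.0025000)^−48) = $1,311.46.
Loan B: monthly rate = 9%/12 = 0.0075000; payment = 59,250 × 0.0075000 / (1 − (1+0.0075000)^−48) = $1,474.44.
Over 12 months: Loan A costs 12 × $1,311.46 + $850.00 = $16,587.52; Loan B costs 12 × $1,474.44 + $592.50 = $18,285.78.
Loan A is cheaper by $18,285.78 − $16,587.52 = $1,698.26.

Loan A by $1,698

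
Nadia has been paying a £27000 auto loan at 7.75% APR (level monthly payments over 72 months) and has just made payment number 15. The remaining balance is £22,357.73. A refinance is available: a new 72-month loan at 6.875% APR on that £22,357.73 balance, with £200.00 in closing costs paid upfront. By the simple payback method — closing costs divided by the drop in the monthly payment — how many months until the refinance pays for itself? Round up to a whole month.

Current payment = 27,000 × 7.75%/12 / (1 − (1+0.0064583)^−72) = £470.11.
Refinanced payment = 22,357.73 × 0.0057292 / (1 − (1+0.0057292)^−72) = £379.84.
Monthly savings = £470.11 − £379.84 = £90.27.
Break-even = £200.00 / £90.27 = 2.22 → 3 months.

3 months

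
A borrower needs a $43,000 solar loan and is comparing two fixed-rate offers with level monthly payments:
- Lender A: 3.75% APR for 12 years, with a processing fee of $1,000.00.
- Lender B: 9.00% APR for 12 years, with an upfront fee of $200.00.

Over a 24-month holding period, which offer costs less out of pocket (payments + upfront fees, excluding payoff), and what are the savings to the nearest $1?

Lender A: monthly rate = 3.75%/12 = 0.0031250; payment = 43,000 × 0.0031250 / (1 − (1+0.0031250)^−144) = $371.28.
Lender B: at 9.00% the monthly rate is 0.0075000, so the payment is 43,000 × 0.0075000 / (1 − 1.0075000^−144) = $489.35.
Over 24 months: Lender A costs 24 × $371.28 + $1,000.00 = $9,910.72; Lender B costs 24 × $489.35 + $200.00 = $11,944.40.
Lender A is cheaper by $11,944.40 − $9,910.72 = $2,033.68.

Lender A by $2,034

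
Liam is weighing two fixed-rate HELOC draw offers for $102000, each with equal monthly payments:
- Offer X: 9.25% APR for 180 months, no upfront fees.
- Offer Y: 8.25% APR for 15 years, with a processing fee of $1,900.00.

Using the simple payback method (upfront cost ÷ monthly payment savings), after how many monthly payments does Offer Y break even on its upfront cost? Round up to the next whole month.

32 months

Offer X: monthly rate = 9.25%/12 = 0.0077083; payment = 102,000 × 0.0077083 / (1 − (1+0.0077083)^−180) = $1,049.78.
Offer Y: at 8.25% the monthly rate is 0.0068750, so the payment is 102,000 × 0.0068750 / (1 − 1.0068750^−180) = $989.54.
Monthly savings = $1,049.78 − $989.54 = $60.24.
Break-even = $1,900.00 / $60.24 = 31.54 → 32 months.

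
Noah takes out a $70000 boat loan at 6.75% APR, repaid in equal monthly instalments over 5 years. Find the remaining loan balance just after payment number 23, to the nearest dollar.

With monthly rate i = 6.75%/12 = 0.0056250, the balance after k of n payments is P · [(1+i)^n − (1+i)^k] / [(1+i)^n − 1].
(1+0.0056250)^60 = 1.40011493 and (1+0.0056250)^23 = 1.13770434, so the balance is 70,000 × (1.40011493 − 1.13770434) / (1.40011493 − 1) = $45,908.66.

$45,909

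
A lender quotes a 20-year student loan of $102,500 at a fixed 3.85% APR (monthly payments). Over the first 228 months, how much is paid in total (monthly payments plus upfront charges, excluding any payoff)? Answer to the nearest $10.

$139,780

Monthly rate = 3.85%/12 = 0.0032083; payment = 102,500 × 0.0032083 / (1 − (1+0.0032083)^−240) = $613.06.
Total outlay = 228 × $613.06 = $139,777.68.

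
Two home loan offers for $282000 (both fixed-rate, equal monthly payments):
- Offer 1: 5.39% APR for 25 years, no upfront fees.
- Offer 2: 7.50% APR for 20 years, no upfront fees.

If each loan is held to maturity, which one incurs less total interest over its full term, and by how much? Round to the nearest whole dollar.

Offer 1: monthly rate = 5.39%/12 = 0.0044917; payment = 282,000 × 0.0044917 / (1 − (1+0.0044917)^−300) = $1,713.25.
Total interest on Offer 1 = 300 × $1,713.25 − $282,000 = $231,975.00.
Offer 2: at 7.50% the monthly rate is 0.0062500, so the payment is 282,000 × 0.0062500 / (1 − 1.0062500^−240) = $2,271.77.
Total interest on Offer 2 = 240 × $2,271.77 − $282,000 = $263,224.80.
Offer 1 is lower by $31,249.80.

Offer 1 by $31,250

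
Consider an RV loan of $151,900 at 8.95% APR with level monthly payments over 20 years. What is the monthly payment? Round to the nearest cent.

At 8.95% the monthly rate is 0.0074583, so the payment is 151,900 × 0.0074583 / (1 − 1.0074583^−240) = $1,361.80.

$1,361.80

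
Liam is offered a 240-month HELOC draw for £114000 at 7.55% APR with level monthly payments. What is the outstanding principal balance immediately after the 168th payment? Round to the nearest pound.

£53,243

With monthly rate i = 7.55%/12 = 0.0062917, the balance after k of n payments is P · [(1+i)^n − (1+i)^k] / [(1+i)^n − 1].
(1+0.0062917)^240 = 4.50536822 and (1+0.0062917)^168 = 2.86821170, so the balance is 114,000 × (4.50536822 − 2.86821170) / (4.50536822 − 1) = £53,242.86.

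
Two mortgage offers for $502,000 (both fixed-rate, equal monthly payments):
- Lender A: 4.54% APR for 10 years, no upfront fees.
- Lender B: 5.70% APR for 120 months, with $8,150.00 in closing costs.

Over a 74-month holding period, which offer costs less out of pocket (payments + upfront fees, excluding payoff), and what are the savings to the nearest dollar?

Lender A by $29,282

Lender A: at 4.54% the monthly rate is 0.0037833, so the payment is 502,000 × 0.0037833 / (1 − 1.0037833^−120) = $5,212.33.
Lender B: monthly rate = 5.7%/12 = 0.0047500; payment = 502,000 × 0.0047500 / (1 − (1+0.0047500)^−120) = $5,497.90.
Over 74 months: Lender A costs 74 × $5,212.33 = $385,712.42; Lender B costs 74 × $5,497.90 + $8,150.00 = $414,994.60.
Lender A is cheaper by $414,994.60 − $385,712.42 = $29,282.18.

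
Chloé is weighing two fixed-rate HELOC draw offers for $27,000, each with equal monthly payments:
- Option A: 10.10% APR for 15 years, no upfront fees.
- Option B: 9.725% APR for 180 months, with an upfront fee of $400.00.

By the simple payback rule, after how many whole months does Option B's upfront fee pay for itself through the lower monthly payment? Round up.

Option A: monthly rate = 10.1%/12 = 0.0084167; payment = 27,000 × 0.0084167 / (1 − (1+0.0084167)^−180) = $291.80.
Option B: monthly rate = 9.725%/12 = 0.0081042; payment = 27,000 × 0.0081042 / (1 − (1+0.0081042)^−180) = $285.62.
Monthly savings = $291.80 − $285.62 = $6.18.
Break-even = $400.00 / $6.18 = 64.72 → 65 months.

65 months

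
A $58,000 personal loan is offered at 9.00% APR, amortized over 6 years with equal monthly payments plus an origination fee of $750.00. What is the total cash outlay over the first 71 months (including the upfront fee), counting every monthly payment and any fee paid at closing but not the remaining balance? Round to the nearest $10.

$74,980

At 9.00% the monthly rate is 0.0075000, so the payment is 58,000 × 0.0075000 / (1 − 1.0075000^−72) = $1,045.48.
Total outlay = 71 × $1,045.48 + $750.00 = $74,979.08.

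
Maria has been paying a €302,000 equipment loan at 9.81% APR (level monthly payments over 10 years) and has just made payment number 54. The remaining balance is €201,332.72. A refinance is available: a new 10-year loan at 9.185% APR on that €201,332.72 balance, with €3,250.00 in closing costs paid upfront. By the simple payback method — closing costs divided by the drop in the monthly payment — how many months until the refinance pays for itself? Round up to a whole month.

3 months

Current payment = 302,000 × 9.81%/12 / (1 − (1+0.0081750)^−120) = €3,959.25.
Refinanced payment = 201,332.72 × 0.0076542 / (1 − (1+0.0076542)^−120) = €2,570.60.
Monthly savings = €3,959.25 − €2,570.60 = €1,388.65.
Break-even = €3,250.00 / €1,388.65 = 2.34 → 3 months.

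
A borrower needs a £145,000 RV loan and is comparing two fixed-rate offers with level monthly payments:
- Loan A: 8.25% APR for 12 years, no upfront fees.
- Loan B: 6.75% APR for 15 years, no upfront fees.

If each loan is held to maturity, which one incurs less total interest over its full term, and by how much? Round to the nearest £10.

Loan A: at 8.25% the monthly rate is 0.0068750, so the payment is 145,000 × 0.0068750 / (1 − 1.0068750^−144) = £1,589.50.
Total interest on Loan A = 144 × £1,589.50 − £145,000 = £83,888.00.
Loan B: monthly rate = 6.75%/12 = 0.0056250; payment = 145,000 × 0.0056250 / (1 − (1+0.0056250)^−180) = £1,283.12.
Total interest on Loan B = 180 × £1,283.12 − £145,000 = £85,961.60.
Loan A is lower by £2,073.60.

Loan A by £2,070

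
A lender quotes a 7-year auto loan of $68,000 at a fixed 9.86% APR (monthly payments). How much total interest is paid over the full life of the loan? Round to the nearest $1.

At 9.86% the monthly rate is 0.0082167, so the payment is 68,000 × 0.0082167 / (1 − 1.0082167^−84) = $1,123.97.
Total paid = 84 × $1,123.97 = $94,413.48; interest = $94,413.48 − $68,000 = $26,413.48.

$26,413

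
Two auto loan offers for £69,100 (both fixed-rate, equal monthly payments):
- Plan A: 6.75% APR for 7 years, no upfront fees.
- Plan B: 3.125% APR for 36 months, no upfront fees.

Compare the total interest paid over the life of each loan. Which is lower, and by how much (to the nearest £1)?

Plan A: monthly rate = 6.75%/12 = 0.0056250; payment = 69,100 × 0.0056250 / (1 − (1+0.0056250)^−84) = £1,034.48.
Total interest on Plan A = 84 × £1,034.48 − £69,100 = £17,796.32.
Plan B: at 3.125% the monthly rate is 0.0026042, so the payment is 69,100 × 0.0026042 / (1 − 1.0026042^−36) = £2,013.32.
Total interest on Plan B = 36 × £2,013.32 − £69,100 = £3,379.52.
Plan B is lower by £14,416.80.

Plan B by £14,417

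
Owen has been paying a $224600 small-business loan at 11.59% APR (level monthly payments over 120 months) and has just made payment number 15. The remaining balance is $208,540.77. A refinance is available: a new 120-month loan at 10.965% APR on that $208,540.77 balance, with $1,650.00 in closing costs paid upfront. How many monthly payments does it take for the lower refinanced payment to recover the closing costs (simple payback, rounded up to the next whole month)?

Current payment = 224,600 × 11.59%/12 / (1 − (1+0.0096583)^−120) = $3,169.35.
Refinanced payment = 208,540.77 × 0.0091375 / (1 − (1+0.0091375)^−120) = $2,868.52.
Monthly savings = $3,169.35 − $2,868.52 = $300.83.
Break-even = $1,650.00 / $300.83 = 5.48 → 6 months.

6 months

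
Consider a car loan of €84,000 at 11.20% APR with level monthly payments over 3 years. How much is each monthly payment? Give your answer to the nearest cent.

€2,758.01

At 11.20% the monthly rate is 0.0093333, so the payment is 84,000 × 0.0093333 / (1 − 1.0093333^−36) = €2,758.01.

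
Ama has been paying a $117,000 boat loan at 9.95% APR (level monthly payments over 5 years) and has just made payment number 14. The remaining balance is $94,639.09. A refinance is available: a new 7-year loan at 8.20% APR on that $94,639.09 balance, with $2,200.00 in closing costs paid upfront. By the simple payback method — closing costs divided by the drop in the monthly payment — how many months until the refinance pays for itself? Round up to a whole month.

3 months

Current payment = 117,000 × 9.95%/12 / (1 − (1+0.0082917)^−60) = $2,483.03.
Refinanced payment = 94,639.09 × 0.0068333 / (1 − (1+0.0068333)^−84) = $1,484.51.
Monthly savings = $2,483.03 − $1,484.51 = $998.52.
Break-even = $2,200.00 / $998.52 = 2.20 → 3 months.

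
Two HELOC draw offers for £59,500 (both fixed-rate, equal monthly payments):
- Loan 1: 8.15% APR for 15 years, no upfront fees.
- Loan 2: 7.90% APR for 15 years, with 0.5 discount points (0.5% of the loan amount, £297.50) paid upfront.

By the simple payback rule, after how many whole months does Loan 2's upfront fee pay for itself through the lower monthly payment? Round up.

Loan 1: at 8.15% the monthly rate is 0.0067917, so the payment is 59,500 × 0.0067917 / (1 − 1.0067917^−180) = £573.78.
Loan 2: monthly rate = 7.9%/12 = 0.0065833; payment = 59,500 × 0.0065833 / (1 − (1+0.0065833)^−180) = £565.18.
Monthly savings = £573.78 − £565.18 = £8.60.
Break-even = £297.50 / £8.60 = 34.59 → 35 months.

35 months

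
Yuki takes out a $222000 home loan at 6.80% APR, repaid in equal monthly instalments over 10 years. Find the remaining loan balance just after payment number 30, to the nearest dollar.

$179,724

With monthly rate i = 6.8%/12 = 0.0056667, the balance after k of n payments is P · [(1+i)^n − (1+i)^k] / [(1+i)^n − 1].
(1+0.0056667)^120 = 1.97009267 and (1+0.0056667)^30 = 1.18473621, so the balance is 222,000 × (1.97009267 − 1.18473621) / (1.97009267 − 1) = $179,724.20.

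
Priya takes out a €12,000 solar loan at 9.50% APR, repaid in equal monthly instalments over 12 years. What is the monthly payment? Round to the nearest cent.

Monthly rate = 9.5%/12 = 0.0079167; payment = 12,000 × 0.0079167 / (1 − (1+0.0079167)^−144) = €139.96.

€139.96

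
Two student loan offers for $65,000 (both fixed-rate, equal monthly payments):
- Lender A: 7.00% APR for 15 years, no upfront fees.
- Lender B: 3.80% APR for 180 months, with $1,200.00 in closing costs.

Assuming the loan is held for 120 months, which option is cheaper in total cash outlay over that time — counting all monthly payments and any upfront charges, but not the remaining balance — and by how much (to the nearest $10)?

Lender B by $11,990

Lender A: at 7.00% the monthly rate is 0.0058333, so the payment is 65,000 × 0.0058333 / (1 − 1.0058333^−180) = $584.24.
Lender B: monthly rate = 3.8%/12 = 0.0031667; payment = 65,000 × 0.0031667 / (1 − (1+0.0031667)^−180) = $474.31.
Over 120 months: Lender A costs 120 × $584.24 = $70,108.80; Lender B costs 120 × $474.31 + $1,200.00 = $58,117.20.
Lender B is cheaper by $70,108.80 − $58,117.20 = $11,991.60.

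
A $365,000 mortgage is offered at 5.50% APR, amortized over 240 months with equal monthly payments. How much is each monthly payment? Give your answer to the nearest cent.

$2,510.79

Monthly rate = 5.5%/12 = 0.0045833; payment = 365,000 × 0.0045833 / (1 − (1+0.0045833)^−240) = $2,510.79.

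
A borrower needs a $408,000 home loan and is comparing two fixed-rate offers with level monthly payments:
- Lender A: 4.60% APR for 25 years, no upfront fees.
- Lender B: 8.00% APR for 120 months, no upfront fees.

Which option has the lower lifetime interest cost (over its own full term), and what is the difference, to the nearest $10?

Lender A: monthly rate = 4.6%/12 = 0.0038333; payment = 408,000 × 0.0038333 / (1 − (1+0.0038333)^−300) = $2,291.02.
Total interest on Lender A = 300 × $2,291.02 − $408,000 = $279,306.00.
Lender B: monthly rate = 8%/12 = 0.0066667; payment = 408,000 × 0.0066667 / (1 − (1+0.0066667)^−120) = $4,950.17.
Total interest on Lender B = 120 × $4,950.17 − $408,000 = $186,020.40.
Lender B is lower by $93,285.60.

Lender B by $93,290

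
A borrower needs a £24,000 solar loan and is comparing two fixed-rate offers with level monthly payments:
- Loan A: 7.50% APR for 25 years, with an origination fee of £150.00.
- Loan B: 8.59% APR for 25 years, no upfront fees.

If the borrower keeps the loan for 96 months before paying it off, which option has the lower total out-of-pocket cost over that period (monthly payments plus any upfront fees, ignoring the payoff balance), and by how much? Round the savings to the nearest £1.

Loan A by £1,516

Loan A: at 7.50% the monthly rate is 0.0062500, so the payment is 24,000 × 0.0062500 / (1 − 1.0062500^−300) = £177.36.
Loan B: at 8.59% the monthly rate is 0.0071583, so the payment is 24,000 × 0.0071583 / (1 − 1.0071583^−300) = £194.71.
Over 96 months: Loan A costs 96 × £177.36 + £150.00 = £17,176.56; Loan B costs 96 × £194.71 = £18,692.16.
Loan A is cheaper by £18,692.16 − £17,176.56 = £1,515.60.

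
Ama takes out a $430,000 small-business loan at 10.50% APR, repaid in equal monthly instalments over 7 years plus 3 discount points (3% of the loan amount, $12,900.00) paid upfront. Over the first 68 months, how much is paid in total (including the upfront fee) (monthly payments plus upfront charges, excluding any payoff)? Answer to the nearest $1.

$505,906

At 10.50% the monthly rate is 0.0087500, so the payment is 430,000 × 0.0087500 / (1 − 1.0087500^−84) = $7,250.09.
Total outlay = 68 × $7,250.09 + $12,900.00 = $505,906.12.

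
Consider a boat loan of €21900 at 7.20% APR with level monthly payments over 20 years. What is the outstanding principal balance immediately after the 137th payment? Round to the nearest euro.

€13,219

With monthly rate i = 7.2%/12 = 0.0060000, the balance after k of n payments is P · [(1+i)^n − (1+i)^k] / [(1+i)^n − 1].
(1+0.0060000)^240 = 4.20257403 and (1+0.0060000)^137 = 2.26946432, so the balance is 21,900 × (4.20257403 − 2.26946432) / (4.20257403 − 1) = €13,219.09.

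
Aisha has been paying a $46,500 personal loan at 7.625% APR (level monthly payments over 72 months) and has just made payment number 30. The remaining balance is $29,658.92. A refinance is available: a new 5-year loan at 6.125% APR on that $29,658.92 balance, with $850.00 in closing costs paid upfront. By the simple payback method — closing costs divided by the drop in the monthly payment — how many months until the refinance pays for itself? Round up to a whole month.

Current payment = 46,500 × 7.625%/12 / (1 − (1+0.0063542)^−72) = $806.81.
Refinanced payment = 29,658.92 × 0.0051042 / (1 − (1+0.0051042)^−60) = $575.12.
Monthly savings = $806.81 − $575.12 = $231.69.
Break-even = $850.00 / $231.69 = 3.67 → 4 months.

4 months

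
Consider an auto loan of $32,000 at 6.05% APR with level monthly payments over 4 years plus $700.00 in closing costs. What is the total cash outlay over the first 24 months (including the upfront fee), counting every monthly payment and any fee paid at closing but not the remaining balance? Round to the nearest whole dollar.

$18,754

At 6.05% the monthly rate is 0.0050417, so the payment is 32,000 × 0.0050417 / (1 − 1.0050417^−48) = $752.25.
Total outlay = 24 × $752.25 + $700.00 = $18,754.00.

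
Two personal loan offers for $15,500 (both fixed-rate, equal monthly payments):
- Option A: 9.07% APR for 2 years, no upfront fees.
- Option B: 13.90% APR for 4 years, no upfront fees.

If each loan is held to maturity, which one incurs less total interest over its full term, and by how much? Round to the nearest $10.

Option A by $3,290

Option A: monthly rate = 9.07%/12 = 0.0075583; payment = 15,500 × 0.0075583 / (1 − (1+0.0075583)^−24) = $708.61.
Total interest on Option A = 24 × $708.61 − $15,500 = $1,506.64.
Option B: monthly rate = 13.9%/12 = 0.0115833; payment = 15,500 × 0.0115833 / (1 − (1+0.0115833)^−48) = $422.78.
Total interest on Option B = 48 × $422.78 − $15,500 = $4,793.44.
Option A is lower by $3,286.80.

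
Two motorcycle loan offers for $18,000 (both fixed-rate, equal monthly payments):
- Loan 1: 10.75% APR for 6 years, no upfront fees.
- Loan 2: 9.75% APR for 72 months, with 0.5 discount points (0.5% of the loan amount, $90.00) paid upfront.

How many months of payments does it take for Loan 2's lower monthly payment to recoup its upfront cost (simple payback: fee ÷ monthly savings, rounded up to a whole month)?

10 months

Loan 1: monthly rate = 10.75%/12 = 0.0089583; payment = 18,000 × 0.0089583 / (1 − (1+0.0089583)^−72) = $340.31.
Loan 2: at 9.75% the monthly rate is 0.0081250, so the payment is 18,000 × 0.0081250 / (1 − 1.0081250^−72) = $331.20.
Monthly savings = $340.31 − $331.20 = $9.11.
Break-even = $90.00 / $9.11 = 9.88 → 10 months.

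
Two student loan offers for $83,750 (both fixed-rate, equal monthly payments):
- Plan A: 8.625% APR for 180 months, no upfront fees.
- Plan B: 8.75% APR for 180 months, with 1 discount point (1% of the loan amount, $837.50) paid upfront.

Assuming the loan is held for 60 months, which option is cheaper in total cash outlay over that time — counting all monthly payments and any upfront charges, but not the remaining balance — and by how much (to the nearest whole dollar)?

Plan A: at 8.625% the monthly rate is 0.0071875, so the payment is 83,750 × 0.0071875 / (1 − 1.0071875^−180) = $830.87.
Plan B: at 8.75% the monthly rate is 0.0072917, so the payment is 83,750 × 0.0072917 / (1 − 1.0072917^−180) = $837.04.
Over 60 months: Plan A costs 60 × $830.87 = $49,852.20; Plan B costs 60 × $837.04 + $837.50 = $51,059.90.
Plan A is cheaper by $51,059.90 − $49,852.20 = $1,207.70.

Plan A by $1,208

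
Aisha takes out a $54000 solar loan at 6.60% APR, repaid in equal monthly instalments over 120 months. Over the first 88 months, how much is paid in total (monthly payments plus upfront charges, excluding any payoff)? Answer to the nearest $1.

Monthly rate = 6.6%/12 = 0.0055000; payment = 54,000 × 0.0055000 / (1 − (1+0.0055000)^−120) = $615.91.
Total outlay = 88 × $615.91 = $54,200.08.

$54,200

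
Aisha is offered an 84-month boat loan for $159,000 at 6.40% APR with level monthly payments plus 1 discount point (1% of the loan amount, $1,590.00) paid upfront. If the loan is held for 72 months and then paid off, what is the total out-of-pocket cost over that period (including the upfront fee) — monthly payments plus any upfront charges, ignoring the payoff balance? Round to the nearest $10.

$171,030

Monthly rate = 6.4%/12 = 0.0053333; payment = 159,000 × 0.0053333 / (1 − (1+0.0053333)^−84) = $2,353.37.
Total outlay = 72 × $2,353.37 + $1,590.00 = $171,032.64.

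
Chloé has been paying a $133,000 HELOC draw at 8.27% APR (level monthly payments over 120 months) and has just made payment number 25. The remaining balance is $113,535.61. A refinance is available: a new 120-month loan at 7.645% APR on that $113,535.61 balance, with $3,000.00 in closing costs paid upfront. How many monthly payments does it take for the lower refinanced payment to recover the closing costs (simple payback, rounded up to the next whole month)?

11 months

Current payment = 133,000 × 8.27%/12 / (1 − (1+0.0068917)^−120) = $1,632.69.
Refinanced payment = 113,535.61 × 0.0063708 / (1 − (1+0.0063708)^−120) = $1,356.30.
Monthly savings = $1,632.69 − $1,356.30 = $276.39.
Break-even = $3,000.00 / $276.39 = 10.85 → 11 months.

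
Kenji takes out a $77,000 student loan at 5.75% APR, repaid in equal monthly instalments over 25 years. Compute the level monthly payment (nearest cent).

At 5.75% the monthly rate is 0.0047917, so the payment is 77,000 × 0.0047917 / (1 − 1.0047917^−300) = $484.41.

$484.41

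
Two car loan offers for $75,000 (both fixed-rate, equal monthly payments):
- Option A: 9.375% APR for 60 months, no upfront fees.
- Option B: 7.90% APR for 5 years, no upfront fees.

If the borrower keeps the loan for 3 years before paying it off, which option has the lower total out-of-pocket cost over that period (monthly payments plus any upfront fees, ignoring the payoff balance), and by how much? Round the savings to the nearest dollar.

Option A: at 9.375% the monthly rate is 0.0078125, so the payment is 75,000 × 0.0078125 / (1 − 1.0078125^−60) = $1,570.56.
Option B: monthly rate = 7.9%/12 = 0.0065833; payment = 75,000 × 0.0065833 / (1 − (1+0.0065833)^−60) = $1,517.14.
Over 36 months: Option A costs 36 × $1,570.56 = $56,540.16; Option B costs 36 × $1,517.14 = $54,617.04.
Option B is cheaper by $56,540.16 − $54,617.04 = $1,923.12.

Option B by $1,923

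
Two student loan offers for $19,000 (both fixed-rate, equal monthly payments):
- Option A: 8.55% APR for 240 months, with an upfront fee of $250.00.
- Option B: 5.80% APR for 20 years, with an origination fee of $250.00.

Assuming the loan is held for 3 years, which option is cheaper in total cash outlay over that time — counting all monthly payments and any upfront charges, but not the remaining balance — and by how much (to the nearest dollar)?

Option B by $1,136

Option A: monthly rate = 8.55%/12 = 0.0071250; payment = 19,000 × 0.0071250 / (1 − (1+0.0071250)^−240) = $165.49.
Option B: at 5.80% the monthly rate is 0.0048333, so the payment is 19,000 × 0.0048333 / (1 − 1.0048333^−240) = $133.94.
Over 36 months: Option A costs 36 × $165.49 + $250.00 = $6,207.64; Option B costs 36 × $133.94 + $250.00 = $5,071.84.
Option B is cheaper by $6,207.64 − $5,071.84 = $1,135.80.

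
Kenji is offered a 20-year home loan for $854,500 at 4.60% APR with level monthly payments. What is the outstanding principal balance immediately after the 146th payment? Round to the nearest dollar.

With monthly rate i = 4.6%/12 = 0.0038333, the balance after k of n payments is P · [(1+i)^n − (1+i)^k] / [(1+i)^n − 1].
(1+0.0038333)^240 = 2.50488083 and (1+0.0038333)^146 = 1.74821751, so the balance is 854,500 × (2.50488083 − 1.74821751) / (2.50488083 − 1) = $429,647.84.

$429,648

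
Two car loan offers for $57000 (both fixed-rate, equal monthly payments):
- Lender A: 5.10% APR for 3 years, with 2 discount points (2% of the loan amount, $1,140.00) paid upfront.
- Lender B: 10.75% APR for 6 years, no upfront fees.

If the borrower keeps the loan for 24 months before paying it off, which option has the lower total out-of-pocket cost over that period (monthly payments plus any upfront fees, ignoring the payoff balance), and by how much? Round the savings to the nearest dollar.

Lender A: monthly rate = 5.1%/12 = 0.0042500; payment = 57,000 × 0.0042500 / (1 − (1+0.0042500)^−36) = $1,710.90.
Lender B: monthly rate = 10.75%/12 = 0.0089583; payment = 57,000 × 0.0089583 / (1 − (1+0.0089583)^−72) = $1,077.66.
Over 24 months: Lender A costs 24 × $1,710.90 + $1,140.00 = $42,201.60; Lender B costs 24 × $1,077.66 = $25,863.84.
Lender B is cheaper by $42,201.60 − $25,863.84 = $16,337.76.

Lender B by $16,338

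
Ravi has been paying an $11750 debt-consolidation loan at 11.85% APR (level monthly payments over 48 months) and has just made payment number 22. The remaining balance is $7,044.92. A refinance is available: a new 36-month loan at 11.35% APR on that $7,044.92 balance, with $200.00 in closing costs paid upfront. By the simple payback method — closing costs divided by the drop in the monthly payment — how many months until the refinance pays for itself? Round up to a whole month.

Current payment = 11,750 × 11.85%/12 / (1 − (1+0.0098750)^−48) = $308.56.
Refinanced payment = 7,044.92 × 0.0094583 / (1 − (1+0.0094583)^−36) = $231.81.
Monthly savings = $308.56 − $231.81 = $76.75.
Break-even = $200.00 / $76.75 = 2.61 → 3 months.

3 months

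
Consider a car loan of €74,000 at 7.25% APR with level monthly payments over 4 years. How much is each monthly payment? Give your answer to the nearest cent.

At 7.25% the monthly rate is 0.0060417, so the payment is 74,000 × 0.0060417 / (1 − 1.0060417^−48) = €1,780.62.

€1,780.62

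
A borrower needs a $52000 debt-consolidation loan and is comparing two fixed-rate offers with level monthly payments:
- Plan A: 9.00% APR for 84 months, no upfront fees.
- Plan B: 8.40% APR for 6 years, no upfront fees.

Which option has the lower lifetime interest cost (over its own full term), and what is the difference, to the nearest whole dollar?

Plan B by $3,899

Plan A: at 9.00% the monthly rate is 0.0075000, so the payment is 52,000 × 0.0075000 / (1 − 1.0075000^−84) = $836.63.
Total interest on Plan A = 84 × $836.63 − $52,000 = $18,276.92.
Plan B: at 8.40% the monthly rate is 0.0070000, so the payment is 52,000 × 0.0070000 / (1 − 1.0070000^−72) = $921.92.
Total interest on Plan B = 72 × $921.92 − $52,000 = $14,378.24.
Plan B is lower by $3,898.68.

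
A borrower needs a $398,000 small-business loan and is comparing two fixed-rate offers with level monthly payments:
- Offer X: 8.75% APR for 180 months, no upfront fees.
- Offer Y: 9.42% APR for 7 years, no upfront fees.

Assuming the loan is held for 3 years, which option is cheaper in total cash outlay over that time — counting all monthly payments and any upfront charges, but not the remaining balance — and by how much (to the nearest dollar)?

Offer X by $90,389

Offer X: at 8.75% the monthly rate is 0.0072917, so the payment is 398,000 × 0.0072917 / (1 − 1.0072917^−180) = $3,977.81.
Offer Y: monthly rate = 9.42%/12 = 0.0078500; payment = 398,000 × 0.0078500 / (1 − (1+0.0078500)^−84) = $6,488.61.
Over 36 months: Offer X costs 36 × $3,977.81 = $143,201.16; Offer Y costs 36 × $6,488.61 = $233,589.96.
Offer X is cheaper by $233,589.96 − $143,201.16 = $90,388.80.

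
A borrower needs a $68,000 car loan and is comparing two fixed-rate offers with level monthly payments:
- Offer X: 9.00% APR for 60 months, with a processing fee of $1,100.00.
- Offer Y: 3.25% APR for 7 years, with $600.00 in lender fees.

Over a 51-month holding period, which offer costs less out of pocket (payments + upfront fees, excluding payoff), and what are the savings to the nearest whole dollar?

Offer X: at 9.00% the monthly rate is 0.0075000, so the payment is 68,000 × 0.0075000 / (1 − 1.0075000^−60) = $1,411.57.
Offer Y: monthly rate = 3.25%/12 = 0.0027083; payment = 68,000 × 0.0027083 / (1 − (1+0.0027083)^−84) = $906.19.
Over 51 months: Offer X costs 51 × $1,411.57 + $1,100.00 = $73,090.07; Offer Y costs 51 × $906.19 + $600.00 = $46,815.69.
Offer Y is cheaper by $73,090.07 − $46,815.69 = $26,274.38.

Offer Y by $26,274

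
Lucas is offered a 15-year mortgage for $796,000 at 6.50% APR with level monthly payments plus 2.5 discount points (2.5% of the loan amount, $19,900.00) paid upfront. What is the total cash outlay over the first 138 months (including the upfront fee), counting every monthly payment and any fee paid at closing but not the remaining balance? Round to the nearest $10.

$976,790

Monthly rate = 6.5%/12 = 0.0054167; payment = 796,000 × 0.0054167 / (1 − (1+0.0054167)^−180) = $6,934.01.
Total outlay = 138 × $6,934.01 + $19,900.00 = $976,793.38.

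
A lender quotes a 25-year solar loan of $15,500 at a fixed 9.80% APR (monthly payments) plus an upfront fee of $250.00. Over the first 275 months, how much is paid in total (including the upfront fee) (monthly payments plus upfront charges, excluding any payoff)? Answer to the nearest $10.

$38,380

At 9.80% the monthly rate is 0.0081667, so the payment is 15,500 × 0.0081667 / (1 − 1.0081667^−300) = $138.67.
Total outlay = 275 × $138.67 + $250.00 = $38,384.25.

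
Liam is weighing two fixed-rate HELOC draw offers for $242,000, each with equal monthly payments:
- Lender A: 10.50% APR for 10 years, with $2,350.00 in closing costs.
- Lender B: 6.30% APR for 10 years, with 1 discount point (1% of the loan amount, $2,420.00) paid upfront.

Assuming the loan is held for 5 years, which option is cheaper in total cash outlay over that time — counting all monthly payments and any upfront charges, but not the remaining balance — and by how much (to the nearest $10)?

Lender A: at 10.50% the monthly rate is 0.0087500, so the payment is 242,000 × 0.0087500 / (1 − 1.0087500^−120) = $3,265.43.
Lender B: at 6.30% the monthly rate is 0.0052500, so the payment is 242,000 × 0.0052500 / (1 − 1.0052500^−120) = $2,723.30.
Over 60 months: Lender A costs 60 × $3,265.43 + $2,350.00 = $198,275.80; Lender B costs 60 × $2,723.30 + $2,420.00 = $165,818.00.
Lender B is cheaper by $198,275.80 − $165,818.00 = $32,457.80.

Lender B by $32,460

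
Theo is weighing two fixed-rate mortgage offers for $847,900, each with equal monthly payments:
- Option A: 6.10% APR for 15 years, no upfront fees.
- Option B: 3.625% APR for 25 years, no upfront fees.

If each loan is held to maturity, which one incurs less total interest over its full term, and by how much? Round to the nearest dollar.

Option B by $5,619

Option A: at 6.10% the monthly rate is 0.0050833, so the payment is 847,900 × 0.0050833 / (1 − 1.0050833^−180) = $7,200.95.
Total interest on Option A = 180 × $7,200.95 − $847,900 = $448,271.00.
Option B: monthly rate = 3.625%/12 = 0.0030208; payment = 847,900 × 0.0030208 / (1 − (1+0.0030208)^−300) = $4,301.84.
Total interest on Option B = 300 × $4,301.84 − $847,900 = $442,652.00.
Option B is lower by $5,619.00.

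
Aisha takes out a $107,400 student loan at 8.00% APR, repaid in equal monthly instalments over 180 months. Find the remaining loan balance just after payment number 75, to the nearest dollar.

$77,326

With monthly rate i = 8%/12 = 0.0066667, the balance after k of n payments is P · [(1+i)^n − (1+i)^k] / [(1+i)^n − 1].
(1+0.0066667)^180 = 3.30692148 and (1+0.0066667)^75 = 1.64598782, so the balance is 107,400 × (3.30692148 − 1.64598782) / (3.30692148 − 1) = $77,325.68.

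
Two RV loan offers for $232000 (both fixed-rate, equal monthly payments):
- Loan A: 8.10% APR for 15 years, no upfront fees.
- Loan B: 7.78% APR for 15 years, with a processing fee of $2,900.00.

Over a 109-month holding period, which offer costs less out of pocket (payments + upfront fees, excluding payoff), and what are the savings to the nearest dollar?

Loan A: at 8.10% the monthly rate is 0.0067500, so the payment is 232,000 × 0.0067500 / (1 − 1.0067500^−180) = $2,230.53.
Loan B: at 7.78% the monthly rate is 0.0064833, so the payment is 232,000 × 0.0064833 / (1 − 1.0064833^−180) = $2,187.75.
Over 109 months: Loan A costs 109 × $2,230.53 = $243,127.77; Loan B costs 109 × $2,187.75 + $2,900.00 = $241,364.75.
Loan B is cheaper by $243,127.77 − $241,364.75 = $1,763.02.

Loan B by $1,763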